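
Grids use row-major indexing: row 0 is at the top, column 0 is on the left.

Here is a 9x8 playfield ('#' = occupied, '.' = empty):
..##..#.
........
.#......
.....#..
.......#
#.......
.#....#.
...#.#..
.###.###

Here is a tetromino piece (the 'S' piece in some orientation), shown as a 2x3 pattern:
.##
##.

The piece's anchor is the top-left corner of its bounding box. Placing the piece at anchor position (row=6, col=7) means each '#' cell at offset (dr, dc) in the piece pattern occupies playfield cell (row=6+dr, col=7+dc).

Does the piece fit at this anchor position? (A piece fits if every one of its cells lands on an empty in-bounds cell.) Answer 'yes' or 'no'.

Answer: no

Derivation:
Check each piece cell at anchor (6, 7):
  offset (0,1) -> (6,8): out of bounds -> FAIL
  offset (0,2) -> (6,9): out of bounds -> FAIL
  offset (1,0) -> (7,7): empty -> OK
  offset (1,1) -> (7,8): out of bounds -> FAIL
All cells valid: no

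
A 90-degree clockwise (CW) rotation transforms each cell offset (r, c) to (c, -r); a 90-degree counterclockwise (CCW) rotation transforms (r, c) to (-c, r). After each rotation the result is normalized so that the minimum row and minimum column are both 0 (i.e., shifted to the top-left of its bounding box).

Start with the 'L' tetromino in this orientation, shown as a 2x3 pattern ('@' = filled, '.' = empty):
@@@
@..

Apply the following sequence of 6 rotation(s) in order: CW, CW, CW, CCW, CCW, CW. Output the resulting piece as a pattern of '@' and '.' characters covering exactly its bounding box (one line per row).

Answer: ..@
@@@

Derivation:
Start:
@@@
@..
After rotation 1 (CW):
@@
.@
.@
After rotation 2 (CW):
..@
@@@
After rotation 3 (CW):
@.
@.
@@
After rotation 4 (CCW):
..@
@@@
After rotation 5 (CCW):
@@
.@
.@
After rotation 6 (CW):
..@
@@@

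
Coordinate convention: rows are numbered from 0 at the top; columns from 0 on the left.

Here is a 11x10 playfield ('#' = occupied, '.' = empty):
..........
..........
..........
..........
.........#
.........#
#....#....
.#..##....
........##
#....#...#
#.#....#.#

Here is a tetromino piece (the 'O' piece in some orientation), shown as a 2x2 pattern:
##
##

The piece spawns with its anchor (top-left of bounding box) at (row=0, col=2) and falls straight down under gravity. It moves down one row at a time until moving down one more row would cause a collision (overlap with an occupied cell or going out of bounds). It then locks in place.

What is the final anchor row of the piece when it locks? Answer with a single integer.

Spawn at (row=0, col=2). Try each row:
  row 0: fits
  row 1: fits
  row 2: fits
  row 3: fits
  row 4: fits
  row 5: fits
  row 6: fits
  row 7: fits
  row 8: fits
  row 9: blocked -> lock at row 8

Answer: 8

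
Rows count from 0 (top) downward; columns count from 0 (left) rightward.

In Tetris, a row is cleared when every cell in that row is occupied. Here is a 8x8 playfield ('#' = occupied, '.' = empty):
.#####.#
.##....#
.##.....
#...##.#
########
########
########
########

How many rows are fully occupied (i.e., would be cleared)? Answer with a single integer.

Answer: 4

Derivation:
Check each row:
  row 0: 2 empty cells -> not full
  row 1: 5 empty cells -> not full
  row 2: 6 empty cells -> not full
  row 3: 4 empty cells -> not full
  row 4: 0 empty cells -> FULL (clear)
  row 5: 0 empty cells -> FULL (clear)
  row 6: 0 empty cells -> FULL (clear)
  row 7: 0 empty cells -> FULL (clear)
Total rows cleared: 4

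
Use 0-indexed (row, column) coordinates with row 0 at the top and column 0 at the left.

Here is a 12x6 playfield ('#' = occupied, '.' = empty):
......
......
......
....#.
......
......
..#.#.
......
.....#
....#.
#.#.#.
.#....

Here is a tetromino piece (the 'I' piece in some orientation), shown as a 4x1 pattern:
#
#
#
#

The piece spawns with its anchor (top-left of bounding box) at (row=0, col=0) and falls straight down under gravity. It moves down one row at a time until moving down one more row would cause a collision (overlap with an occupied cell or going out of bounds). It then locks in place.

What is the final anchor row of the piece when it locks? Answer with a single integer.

Spawn at (row=0, col=0). Try each row:
  row 0: fits
  row 1: fits
  row 2: fits
  row 3: fits
  row 4: fits
  row 5: fits
  row 6: fits
  row 7: blocked -> lock at row 6

Answer: 6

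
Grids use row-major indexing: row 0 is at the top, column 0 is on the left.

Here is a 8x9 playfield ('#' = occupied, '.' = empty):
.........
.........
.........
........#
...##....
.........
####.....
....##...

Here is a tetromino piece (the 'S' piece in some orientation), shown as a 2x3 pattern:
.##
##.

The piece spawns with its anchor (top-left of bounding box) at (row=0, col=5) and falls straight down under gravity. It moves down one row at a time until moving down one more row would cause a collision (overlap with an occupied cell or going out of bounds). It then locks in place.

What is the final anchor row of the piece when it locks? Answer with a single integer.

Spawn at (row=0, col=5). Try each row:
  row 0: fits
  row 1: fits
  row 2: fits
  row 3: fits
  row 4: fits
  row 5: fits
  row 6: blocked -> lock at row 5

Answer: 5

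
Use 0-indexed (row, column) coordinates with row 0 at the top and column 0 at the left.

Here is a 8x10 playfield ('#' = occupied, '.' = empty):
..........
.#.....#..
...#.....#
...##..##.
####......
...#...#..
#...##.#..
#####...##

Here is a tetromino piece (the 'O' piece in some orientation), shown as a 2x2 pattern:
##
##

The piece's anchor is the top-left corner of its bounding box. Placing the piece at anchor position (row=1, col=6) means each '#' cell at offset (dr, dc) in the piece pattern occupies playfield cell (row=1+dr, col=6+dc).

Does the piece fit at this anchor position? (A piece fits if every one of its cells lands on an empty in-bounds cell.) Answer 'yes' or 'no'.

Answer: no

Derivation:
Check each piece cell at anchor (1, 6):
  offset (0,0) -> (1,6): empty -> OK
  offset (0,1) -> (1,7): occupied ('#') -> FAIL
  offset (1,0) -> (2,6): empty -> OK
  offset (1,1) -> (2,7): empty -> OK
All cells valid: no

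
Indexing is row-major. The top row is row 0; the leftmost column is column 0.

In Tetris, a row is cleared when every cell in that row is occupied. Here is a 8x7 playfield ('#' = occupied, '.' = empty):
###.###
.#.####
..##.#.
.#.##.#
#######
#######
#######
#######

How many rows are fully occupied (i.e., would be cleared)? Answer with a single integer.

Check each row:
  row 0: 1 empty cell -> not full
  row 1: 2 empty cells -> not full
  row 2: 4 empty cells -> not full
  row 3: 3 empty cells -> not full
  row 4: 0 empty cells -> FULL (clear)
  row 5: 0 empty cells -> FULL (clear)
  row 6: 0 empty cells -> FULL (clear)
  row 7: 0 empty cells -> FULL (clear)
Total rows cleared: 4

Answer: 4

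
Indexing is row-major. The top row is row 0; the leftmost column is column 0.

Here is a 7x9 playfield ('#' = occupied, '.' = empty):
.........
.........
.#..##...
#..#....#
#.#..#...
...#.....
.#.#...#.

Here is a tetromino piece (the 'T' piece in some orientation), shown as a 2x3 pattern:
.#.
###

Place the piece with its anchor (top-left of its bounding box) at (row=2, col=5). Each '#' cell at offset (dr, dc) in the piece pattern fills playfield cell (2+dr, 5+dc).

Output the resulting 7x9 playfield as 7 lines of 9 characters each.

Fill (2+0,5+1) = (2,6)
Fill (2+1,5+0) = (3,5)
Fill (2+1,5+1) = (3,6)
Fill (2+1,5+2) = (3,7)

Answer: .........
.........
.#..###..
#..#.####
#.#..#...
...#.....
.#.#...#.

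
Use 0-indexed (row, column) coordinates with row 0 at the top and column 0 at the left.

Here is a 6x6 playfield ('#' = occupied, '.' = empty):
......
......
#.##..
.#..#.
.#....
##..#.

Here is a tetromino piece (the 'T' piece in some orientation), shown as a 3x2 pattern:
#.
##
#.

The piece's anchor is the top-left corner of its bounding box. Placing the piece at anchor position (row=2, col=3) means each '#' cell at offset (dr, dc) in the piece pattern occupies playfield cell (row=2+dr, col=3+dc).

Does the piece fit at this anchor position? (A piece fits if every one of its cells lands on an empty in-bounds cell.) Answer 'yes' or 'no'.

Answer: no

Derivation:
Check each piece cell at anchor (2, 3):
  offset (0,0) -> (2,3): occupied ('#') -> FAIL
  offset (1,0) -> (3,3): empty -> OK
  offset (1,1) -> (3,4): occupied ('#') -> FAIL
  offset (2,0) -> (4,3): empty -> OK
All cells valid: no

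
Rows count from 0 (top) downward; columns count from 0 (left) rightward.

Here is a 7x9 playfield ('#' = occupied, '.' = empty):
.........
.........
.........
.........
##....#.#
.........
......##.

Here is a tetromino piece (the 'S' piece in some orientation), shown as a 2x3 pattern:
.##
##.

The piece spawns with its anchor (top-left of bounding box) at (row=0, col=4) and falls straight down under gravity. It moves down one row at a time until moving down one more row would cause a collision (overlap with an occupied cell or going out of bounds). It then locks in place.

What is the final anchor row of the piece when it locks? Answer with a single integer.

Spawn at (row=0, col=4). Try each row:
  row 0: fits
  row 1: fits
  row 2: fits
  row 3: fits
  row 4: blocked -> lock at row 3

Answer: 3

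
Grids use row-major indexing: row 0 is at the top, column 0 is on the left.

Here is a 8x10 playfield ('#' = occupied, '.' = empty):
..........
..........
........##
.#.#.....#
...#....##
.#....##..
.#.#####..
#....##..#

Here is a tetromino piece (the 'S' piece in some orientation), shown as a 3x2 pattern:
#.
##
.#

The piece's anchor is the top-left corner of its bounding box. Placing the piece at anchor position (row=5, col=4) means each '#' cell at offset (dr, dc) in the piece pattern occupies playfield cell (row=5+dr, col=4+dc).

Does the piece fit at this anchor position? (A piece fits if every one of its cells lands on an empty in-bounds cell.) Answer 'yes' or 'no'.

Check each piece cell at anchor (5, 4):
  offset (0,0) -> (5,4): empty -> OK
  offset (1,0) -> (6,4): occupied ('#') -> FAIL
  offset (1,1) -> (6,5): occupied ('#') -> FAIL
  offset (2,1) -> (7,5): occupied ('#') -> FAIL
All cells valid: no

Answer: no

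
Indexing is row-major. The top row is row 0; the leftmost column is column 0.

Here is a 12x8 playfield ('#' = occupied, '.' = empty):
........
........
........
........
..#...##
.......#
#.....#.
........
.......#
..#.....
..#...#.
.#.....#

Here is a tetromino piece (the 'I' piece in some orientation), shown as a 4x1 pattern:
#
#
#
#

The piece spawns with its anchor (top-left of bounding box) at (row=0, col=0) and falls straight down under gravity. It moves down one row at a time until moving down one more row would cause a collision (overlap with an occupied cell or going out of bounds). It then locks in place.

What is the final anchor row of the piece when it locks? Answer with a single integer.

Spawn at (row=0, col=0). Try each row:
  row 0: fits
  row 1: fits
  row 2: fits
  row 3: blocked -> lock at row 2

Answer: 2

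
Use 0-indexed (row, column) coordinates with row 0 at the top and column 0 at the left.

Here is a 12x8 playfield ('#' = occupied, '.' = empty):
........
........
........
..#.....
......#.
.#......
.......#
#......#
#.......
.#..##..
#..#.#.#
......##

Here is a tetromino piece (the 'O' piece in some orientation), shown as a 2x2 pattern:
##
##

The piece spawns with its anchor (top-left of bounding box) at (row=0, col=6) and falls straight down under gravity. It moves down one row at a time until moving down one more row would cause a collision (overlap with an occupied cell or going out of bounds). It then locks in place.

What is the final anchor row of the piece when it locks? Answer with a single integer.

Spawn at (row=0, col=6). Try each row:
  row 0: fits
  row 1: fits
  row 2: fits
  row 3: blocked -> lock at row 2

Answer: 2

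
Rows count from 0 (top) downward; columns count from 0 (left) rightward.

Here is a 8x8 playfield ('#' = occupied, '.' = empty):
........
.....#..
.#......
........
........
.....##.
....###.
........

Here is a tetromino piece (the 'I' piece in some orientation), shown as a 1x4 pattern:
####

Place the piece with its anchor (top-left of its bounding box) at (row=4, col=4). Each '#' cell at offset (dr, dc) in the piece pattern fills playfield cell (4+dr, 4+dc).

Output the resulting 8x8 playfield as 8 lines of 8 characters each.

Answer: ........
.....#..
.#......
........
....####
.....##.
....###.
........

Derivation:
Fill (4+0,4+0) = (4,4)
Fill (4+0,4+1) = (4,5)
Fill (4+0,4+2) = (4,6)
Fill (4+0,4+3) = (4,7)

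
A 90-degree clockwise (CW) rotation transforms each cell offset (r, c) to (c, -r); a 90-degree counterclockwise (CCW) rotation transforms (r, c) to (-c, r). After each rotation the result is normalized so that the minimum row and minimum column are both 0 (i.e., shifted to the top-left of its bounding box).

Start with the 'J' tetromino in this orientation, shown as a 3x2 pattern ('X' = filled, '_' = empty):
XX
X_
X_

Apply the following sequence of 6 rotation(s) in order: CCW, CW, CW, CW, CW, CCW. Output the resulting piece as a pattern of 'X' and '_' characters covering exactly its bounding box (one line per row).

Answer: _X
_X
XX

Derivation:
Start:
XX
X_
X_
After rotation 1 (CCW):
X__
XXX
After rotation 2 (CW):
XX
X_
X_
After rotation 3 (CW):
XXX
__X
After rotation 4 (CW):
_X
_X
XX
After rotation 5 (CW):
X__
XXX
After rotation 6 (CCW):
_X
_X
XX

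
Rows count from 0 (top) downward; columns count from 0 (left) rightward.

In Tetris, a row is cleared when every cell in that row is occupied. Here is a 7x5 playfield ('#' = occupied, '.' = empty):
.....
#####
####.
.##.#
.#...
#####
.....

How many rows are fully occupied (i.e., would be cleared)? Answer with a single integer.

Check each row:
  row 0: 5 empty cells -> not full
  row 1: 0 empty cells -> FULL (clear)
  row 2: 1 empty cell -> not full
  row 3: 2 empty cells -> not full
  row 4: 4 empty cells -> not full
  row 5: 0 empty cells -> FULL (clear)
  row 6: 5 empty cells -> not full
Total rows cleared: 2

Answer: 2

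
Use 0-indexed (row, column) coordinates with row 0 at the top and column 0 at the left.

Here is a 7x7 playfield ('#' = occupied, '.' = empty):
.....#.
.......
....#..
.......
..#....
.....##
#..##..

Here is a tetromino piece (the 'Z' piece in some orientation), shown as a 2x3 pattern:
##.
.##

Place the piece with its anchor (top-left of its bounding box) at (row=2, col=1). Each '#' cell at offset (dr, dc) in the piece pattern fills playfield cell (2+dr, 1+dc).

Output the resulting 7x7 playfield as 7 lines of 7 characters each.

Fill (2+0,1+0) = (2,1)
Fill (2+0,1+1) = (2,2)
Fill (2+1,1+1) = (3,2)
Fill (2+1,1+2) = (3,3)

Answer: .....#.
.......
.##.#..
..##...
..#....
.....##
#..##..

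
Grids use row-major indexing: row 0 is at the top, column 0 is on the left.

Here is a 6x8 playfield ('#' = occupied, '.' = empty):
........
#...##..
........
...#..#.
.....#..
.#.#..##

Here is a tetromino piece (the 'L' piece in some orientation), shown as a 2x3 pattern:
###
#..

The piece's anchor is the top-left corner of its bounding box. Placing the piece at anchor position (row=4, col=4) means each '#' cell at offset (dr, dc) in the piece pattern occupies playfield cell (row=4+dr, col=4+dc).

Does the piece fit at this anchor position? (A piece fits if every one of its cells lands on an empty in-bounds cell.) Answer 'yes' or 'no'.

Answer: no

Derivation:
Check each piece cell at anchor (4, 4):
  offset (0,0) -> (4,4): empty -> OK
  offset (0,1) -> (4,5): occupied ('#') -> FAIL
  offset (0,2) -> (4,6): empty -> OK
  offset (1,0) -> (5,4): empty -> OK
All cells valid: no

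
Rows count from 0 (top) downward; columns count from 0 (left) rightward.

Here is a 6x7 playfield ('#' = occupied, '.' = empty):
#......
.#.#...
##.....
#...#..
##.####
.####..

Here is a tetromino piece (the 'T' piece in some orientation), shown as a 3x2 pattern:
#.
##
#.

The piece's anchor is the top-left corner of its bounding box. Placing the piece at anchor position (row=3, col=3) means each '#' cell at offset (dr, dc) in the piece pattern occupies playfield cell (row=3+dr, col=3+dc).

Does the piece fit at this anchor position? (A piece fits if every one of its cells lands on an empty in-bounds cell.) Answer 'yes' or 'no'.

Answer: no

Derivation:
Check each piece cell at anchor (3, 3):
  offset (0,0) -> (3,3): empty -> OK
  offset (1,0) -> (4,3): occupied ('#') -> FAIL
  offset (1,1) -> (4,4): occupied ('#') -> FAIL
  offset (2,0) -> (5,3): occupied ('#') -> FAIL
All cells valid: no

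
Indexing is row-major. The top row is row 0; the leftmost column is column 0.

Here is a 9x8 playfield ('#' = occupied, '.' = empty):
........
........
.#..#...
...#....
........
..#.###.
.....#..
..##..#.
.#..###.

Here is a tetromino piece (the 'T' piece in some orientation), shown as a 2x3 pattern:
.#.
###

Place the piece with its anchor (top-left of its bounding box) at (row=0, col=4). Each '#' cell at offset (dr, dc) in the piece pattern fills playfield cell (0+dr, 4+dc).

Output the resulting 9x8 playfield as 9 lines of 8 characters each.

Fill (0+0,4+1) = (0,5)
Fill (0+1,4+0) = (1,4)
Fill (0+1,4+1) = (1,5)
Fill (0+1,4+2) = (1,6)

Answer: .....#..
....###.
.#..#...
...#....
........
..#.###.
.....#..
..##..#.
.#..###.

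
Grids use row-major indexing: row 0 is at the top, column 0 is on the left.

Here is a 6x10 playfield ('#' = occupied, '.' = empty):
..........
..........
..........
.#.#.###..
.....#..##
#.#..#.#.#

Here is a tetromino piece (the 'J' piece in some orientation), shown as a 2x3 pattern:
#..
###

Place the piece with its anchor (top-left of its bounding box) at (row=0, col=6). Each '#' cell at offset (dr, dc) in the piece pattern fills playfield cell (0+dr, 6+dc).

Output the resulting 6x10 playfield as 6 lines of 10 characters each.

Fill (0+0,6+0) = (0,6)
Fill (0+1,6+0) = (1,6)
Fill (0+1,6+1) = (1,7)
Fill (0+1,6+2) = (1,8)

Answer: ......#...
......###.
..........
.#.#.###..
.....#..##
#.#..#.#.#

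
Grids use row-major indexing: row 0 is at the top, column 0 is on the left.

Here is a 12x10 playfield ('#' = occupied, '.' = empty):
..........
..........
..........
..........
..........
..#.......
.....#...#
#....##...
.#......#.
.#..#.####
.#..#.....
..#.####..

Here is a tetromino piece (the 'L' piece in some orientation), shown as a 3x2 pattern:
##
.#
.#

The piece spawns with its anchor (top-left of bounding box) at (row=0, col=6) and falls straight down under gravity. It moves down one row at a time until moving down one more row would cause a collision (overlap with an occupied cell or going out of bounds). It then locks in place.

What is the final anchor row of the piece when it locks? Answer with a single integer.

Spawn at (row=0, col=6). Try each row:
  row 0: fits
  row 1: fits
  row 2: fits
  row 3: fits
  row 4: fits
  row 5: fits
  row 6: fits
  row 7: blocked -> lock at row 6

Answer: 6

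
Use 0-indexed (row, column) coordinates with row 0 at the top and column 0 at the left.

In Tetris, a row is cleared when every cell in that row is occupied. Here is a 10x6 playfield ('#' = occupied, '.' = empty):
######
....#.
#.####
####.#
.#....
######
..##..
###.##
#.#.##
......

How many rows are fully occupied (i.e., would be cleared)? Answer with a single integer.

Check each row:
  row 0: 0 empty cells -> FULL (clear)
  row 1: 5 empty cells -> not full
  row 2: 1 empty cell -> not full
  row 3: 1 empty cell -> not full
  row 4: 5 empty cells -> not full
  row 5: 0 empty cells -> FULL (clear)
  row 6: 4 empty cells -> not full
  row 7: 1 empty cell -> not full
  row 8: 2 empty cells -> not full
  row 9: 6 empty cells -> not full
Total rows cleared: 2

Answer: 2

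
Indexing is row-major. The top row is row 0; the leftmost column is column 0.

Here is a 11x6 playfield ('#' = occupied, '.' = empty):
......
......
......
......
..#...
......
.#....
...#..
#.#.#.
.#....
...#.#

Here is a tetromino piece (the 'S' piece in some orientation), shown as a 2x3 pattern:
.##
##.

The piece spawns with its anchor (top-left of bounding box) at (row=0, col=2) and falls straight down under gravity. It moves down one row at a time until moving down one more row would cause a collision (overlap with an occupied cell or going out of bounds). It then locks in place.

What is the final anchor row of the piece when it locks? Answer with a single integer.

Answer: 2

Derivation:
Spawn at (row=0, col=2). Try each row:
  row 0: fits
  row 1: fits
  row 2: fits
  row 3: blocked -> lock at row 2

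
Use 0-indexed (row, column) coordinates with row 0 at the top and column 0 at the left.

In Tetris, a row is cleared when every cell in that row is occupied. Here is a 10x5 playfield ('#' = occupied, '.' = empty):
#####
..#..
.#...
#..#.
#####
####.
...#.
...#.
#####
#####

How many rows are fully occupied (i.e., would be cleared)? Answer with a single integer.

Answer: 4

Derivation:
Check each row:
  row 0: 0 empty cells -> FULL (clear)
  row 1: 4 empty cells -> not full
  row 2: 4 empty cells -> not full
  row 3: 3 empty cells -> not full
  row 4: 0 empty cells -> FULL (clear)
  row 5: 1 empty cell -> not full
  row 6: 4 empty cells -> not full
  row 7: 4 empty cells -> not full
  row 8: 0 empty cells -> FULL (clear)
  row 9: 0 empty cells -> FULL (clear)
Total rows cleared: 4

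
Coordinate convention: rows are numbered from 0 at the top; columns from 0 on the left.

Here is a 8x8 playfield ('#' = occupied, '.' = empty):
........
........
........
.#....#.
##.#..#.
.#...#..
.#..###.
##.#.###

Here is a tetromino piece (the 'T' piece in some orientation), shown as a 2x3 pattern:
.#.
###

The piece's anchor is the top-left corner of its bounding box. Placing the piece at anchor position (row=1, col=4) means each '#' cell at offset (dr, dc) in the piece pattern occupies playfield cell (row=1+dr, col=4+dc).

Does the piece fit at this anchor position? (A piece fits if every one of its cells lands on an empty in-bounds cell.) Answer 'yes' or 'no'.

Answer: yes

Derivation:
Check each piece cell at anchor (1, 4):
  offset (0,1) -> (1,5): empty -> OK
  offset (1,0) -> (2,4): empty -> OK
  offset (1,1) -> (2,5): empty -> OK
  offset (1,2) -> (2,6): empty -> OK
All cells valid: yes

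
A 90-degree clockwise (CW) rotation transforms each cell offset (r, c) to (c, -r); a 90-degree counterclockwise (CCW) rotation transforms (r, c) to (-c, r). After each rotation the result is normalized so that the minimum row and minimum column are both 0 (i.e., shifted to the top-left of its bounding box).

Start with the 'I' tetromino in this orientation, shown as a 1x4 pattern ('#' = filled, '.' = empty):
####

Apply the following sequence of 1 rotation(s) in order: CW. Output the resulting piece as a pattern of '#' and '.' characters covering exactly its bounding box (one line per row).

Answer: #
#
#
#

Derivation:
Start:
####
After rotation 1 (CW):
#
#
#
#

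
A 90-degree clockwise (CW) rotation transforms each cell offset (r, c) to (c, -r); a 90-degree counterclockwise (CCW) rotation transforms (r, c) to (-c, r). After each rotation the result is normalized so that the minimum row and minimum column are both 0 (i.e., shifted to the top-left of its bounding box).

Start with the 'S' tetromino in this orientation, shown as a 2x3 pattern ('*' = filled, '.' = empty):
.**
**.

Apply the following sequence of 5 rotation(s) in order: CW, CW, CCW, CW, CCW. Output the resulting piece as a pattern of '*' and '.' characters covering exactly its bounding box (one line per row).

Answer: *.
**
.*

Derivation:
Start:
.**
**.
After rotation 1 (CW):
*.
**
.*
After rotation 2 (CW):
.**
**.
After rotation 3 (CCW):
*.
**
.*
After rotation 4 (CW):
.**
**.
After rotation 5 (CCW):
*.
**
.*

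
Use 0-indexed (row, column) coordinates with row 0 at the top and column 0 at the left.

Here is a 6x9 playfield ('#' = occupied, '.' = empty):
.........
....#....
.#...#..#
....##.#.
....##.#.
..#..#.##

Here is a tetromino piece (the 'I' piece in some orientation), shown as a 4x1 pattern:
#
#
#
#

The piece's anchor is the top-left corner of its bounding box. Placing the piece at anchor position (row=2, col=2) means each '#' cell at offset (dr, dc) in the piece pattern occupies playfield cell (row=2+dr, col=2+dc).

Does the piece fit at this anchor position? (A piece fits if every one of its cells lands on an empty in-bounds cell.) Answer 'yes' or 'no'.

Answer: no

Derivation:
Check each piece cell at anchor (2, 2):
  offset (0,0) -> (2,2): empty -> OK
  offset (1,0) -> (3,2): empty -> OK
  offset (2,0) -> (4,2): empty -> OK
  offset (3,0) -> (5,2): occupied ('#') -> FAIL
All cells valid: no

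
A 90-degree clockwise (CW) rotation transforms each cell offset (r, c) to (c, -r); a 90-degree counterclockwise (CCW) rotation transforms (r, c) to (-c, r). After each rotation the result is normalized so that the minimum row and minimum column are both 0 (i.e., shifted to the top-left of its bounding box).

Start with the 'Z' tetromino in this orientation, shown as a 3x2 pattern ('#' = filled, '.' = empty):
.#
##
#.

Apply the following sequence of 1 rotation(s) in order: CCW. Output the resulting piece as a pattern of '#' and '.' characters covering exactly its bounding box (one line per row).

Start:
.#
##
#.
After rotation 1 (CCW):
##.
.##

Answer: ##.
.##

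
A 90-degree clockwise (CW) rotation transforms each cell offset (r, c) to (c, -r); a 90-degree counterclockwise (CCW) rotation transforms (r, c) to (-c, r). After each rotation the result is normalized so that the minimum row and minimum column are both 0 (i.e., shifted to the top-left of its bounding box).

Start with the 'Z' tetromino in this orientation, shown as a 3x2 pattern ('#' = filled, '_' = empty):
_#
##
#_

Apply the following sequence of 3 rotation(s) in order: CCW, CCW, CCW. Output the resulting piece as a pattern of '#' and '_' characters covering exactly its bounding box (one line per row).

Answer: ##_
_##

Derivation:
Start:
_#
##
#_
After rotation 1 (CCW):
##_
_##
After rotation 2 (CCW):
_#
##
#_
After rotation 3 (CCW):
##_
_##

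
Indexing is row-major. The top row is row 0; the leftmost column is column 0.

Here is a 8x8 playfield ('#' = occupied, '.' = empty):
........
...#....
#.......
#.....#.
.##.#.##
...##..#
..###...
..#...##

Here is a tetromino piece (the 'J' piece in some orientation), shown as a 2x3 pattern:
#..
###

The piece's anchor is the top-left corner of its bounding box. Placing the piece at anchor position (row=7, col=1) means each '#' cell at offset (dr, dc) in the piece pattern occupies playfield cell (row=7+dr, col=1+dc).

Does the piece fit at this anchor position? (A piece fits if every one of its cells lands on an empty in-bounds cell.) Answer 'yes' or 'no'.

Answer: no

Derivation:
Check each piece cell at anchor (7, 1):
  offset (0,0) -> (7,1): empty -> OK
  offset (1,0) -> (8,1): out of bounds -> FAIL
  offset (1,1) -> (8,2): out of bounds -> FAIL
  offset (1,2) -> (8,3): out of bounds -> FAIL
All cells valid: no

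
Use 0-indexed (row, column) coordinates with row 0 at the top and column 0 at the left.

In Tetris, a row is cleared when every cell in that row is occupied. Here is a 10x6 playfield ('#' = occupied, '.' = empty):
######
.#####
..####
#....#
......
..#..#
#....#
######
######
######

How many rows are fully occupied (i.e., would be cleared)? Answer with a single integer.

Answer: 4

Derivation:
Check each row:
  row 0: 0 empty cells -> FULL (clear)
  row 1: 1 empty cell -> not full
  row 2: 2 empty cells -> not full
  row 3: 4 empty cells -> not full
  row 4: 6 empty cells -> not full
  row 5: 4 empty cells -> not full
  row 6: 4 empty cells -> not full
  row 7: 0 empty cells -> FULL (clear)
  row 8: 0 empty cells -> FULL (clear)
  row 9: 0 empty cells -> FULL (clear)
Total rows cleared: 4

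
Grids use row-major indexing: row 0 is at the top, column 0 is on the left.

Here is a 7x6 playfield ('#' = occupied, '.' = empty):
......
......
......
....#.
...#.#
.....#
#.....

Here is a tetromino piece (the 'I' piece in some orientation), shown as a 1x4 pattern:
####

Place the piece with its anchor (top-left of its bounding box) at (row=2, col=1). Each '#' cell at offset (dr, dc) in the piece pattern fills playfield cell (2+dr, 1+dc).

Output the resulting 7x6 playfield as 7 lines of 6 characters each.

Answer: ......
......
.####.
....#.
...#.#
.....#
#.....

Derivation:
Fill (2+0,1+0) = (2,1)
Fill (2+0,1+1) = (2,2)
Fill (2+0,1+2) = (2,3)
Fill (2+0,1+3) = (2,4)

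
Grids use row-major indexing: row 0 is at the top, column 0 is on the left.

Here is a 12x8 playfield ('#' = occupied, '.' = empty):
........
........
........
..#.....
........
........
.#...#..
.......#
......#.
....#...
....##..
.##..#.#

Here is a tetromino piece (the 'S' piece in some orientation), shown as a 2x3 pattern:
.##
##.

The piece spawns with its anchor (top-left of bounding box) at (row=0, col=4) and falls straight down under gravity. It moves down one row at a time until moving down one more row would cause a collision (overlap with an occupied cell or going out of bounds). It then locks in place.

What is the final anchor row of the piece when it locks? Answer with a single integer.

Answer: 4

Derivation:
Spawn at (row=0, col=4). Try each row:
  row 0: fits
  row 1: fits
  row 2: fits
  row 3: fits
  row 4: fits
  row 5: blocked -> lock at row 4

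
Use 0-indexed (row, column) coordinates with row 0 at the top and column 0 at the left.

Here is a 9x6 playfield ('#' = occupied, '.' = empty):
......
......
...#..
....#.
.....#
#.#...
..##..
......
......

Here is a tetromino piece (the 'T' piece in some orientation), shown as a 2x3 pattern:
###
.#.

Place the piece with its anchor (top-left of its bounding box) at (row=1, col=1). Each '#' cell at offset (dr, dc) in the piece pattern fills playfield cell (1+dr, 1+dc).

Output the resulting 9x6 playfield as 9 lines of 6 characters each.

Answer: ......
.###..
..##..
....#.
.....#
#.#...
..##..
......
......

Derivation:
Fill (1+0,1+0) = (1,1)
Fill (1+0,1+1) = (1,2)
Fill (1+0,1+2) = (1,3)
Fill (1+1,1+1) = (2,2)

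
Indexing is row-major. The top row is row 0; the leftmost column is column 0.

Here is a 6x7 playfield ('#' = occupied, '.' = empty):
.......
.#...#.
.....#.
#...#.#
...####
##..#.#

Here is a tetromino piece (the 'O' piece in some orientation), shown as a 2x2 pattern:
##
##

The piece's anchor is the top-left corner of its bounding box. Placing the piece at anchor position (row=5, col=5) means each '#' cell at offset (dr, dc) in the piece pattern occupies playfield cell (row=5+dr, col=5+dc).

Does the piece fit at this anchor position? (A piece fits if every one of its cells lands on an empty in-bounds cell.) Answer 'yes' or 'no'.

Check each piece cell at anchor (5, 5):
  offset (0,0) -> (5,5): empty -> OK
  offset (0,1) -> (5,6): occupied ('#') -> FAIL
  offset (1,0) -> (6,5): out of bounds -> FAIL
  offset (1,1) -> (6,6): out of bounds -> FAIL
All cells valid: no

Answer: no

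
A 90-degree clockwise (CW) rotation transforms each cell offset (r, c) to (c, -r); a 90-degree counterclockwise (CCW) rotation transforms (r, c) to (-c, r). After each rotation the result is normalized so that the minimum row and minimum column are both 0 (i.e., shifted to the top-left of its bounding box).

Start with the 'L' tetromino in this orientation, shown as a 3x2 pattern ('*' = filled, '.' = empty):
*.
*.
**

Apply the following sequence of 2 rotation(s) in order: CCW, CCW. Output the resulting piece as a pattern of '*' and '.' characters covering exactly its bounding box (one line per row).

Start:
*.
*.
**
After rotation 1 (CCW):
..*
***
After rotation 2 (CCW):
**
.*
.*

Answer: **
.*
.*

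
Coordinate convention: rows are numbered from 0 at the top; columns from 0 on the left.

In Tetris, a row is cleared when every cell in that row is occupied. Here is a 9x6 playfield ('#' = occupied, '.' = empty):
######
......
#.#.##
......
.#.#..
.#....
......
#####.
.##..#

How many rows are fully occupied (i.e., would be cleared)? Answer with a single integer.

Check each row:
  row 0: 0 empty cells -> FULL (clear)
  row 1: 6 empty cells -> not full
  row 2: 2 empty cells -> not full
  row 3: 6 empty cells -> not full
  row 4: 4 empty cells -> not full
  row 5: 5 empty cells -> not full
  row 6: 6 empty cells -> not full
  row 7: 1 empty cell -> not full
  row 8: 3 empty cells -> not full
Total rows cleared: 1

Answer: 1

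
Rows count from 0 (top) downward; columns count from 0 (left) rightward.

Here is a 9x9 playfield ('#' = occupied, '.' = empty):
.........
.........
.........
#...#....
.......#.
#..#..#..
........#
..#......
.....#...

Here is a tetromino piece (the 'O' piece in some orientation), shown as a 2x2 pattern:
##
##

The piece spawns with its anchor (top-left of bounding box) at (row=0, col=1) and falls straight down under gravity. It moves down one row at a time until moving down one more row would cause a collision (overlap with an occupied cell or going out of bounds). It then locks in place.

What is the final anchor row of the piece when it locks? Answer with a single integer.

Answer: 5

Derivation:
Spawn at (row=0, col=1). Try each row:
  row 0: fits
  row 1: fits
  row 2: fits
  row 3: fits
  row 4: fits
  row 5: fits
  row 6: blocked -> lock at row 5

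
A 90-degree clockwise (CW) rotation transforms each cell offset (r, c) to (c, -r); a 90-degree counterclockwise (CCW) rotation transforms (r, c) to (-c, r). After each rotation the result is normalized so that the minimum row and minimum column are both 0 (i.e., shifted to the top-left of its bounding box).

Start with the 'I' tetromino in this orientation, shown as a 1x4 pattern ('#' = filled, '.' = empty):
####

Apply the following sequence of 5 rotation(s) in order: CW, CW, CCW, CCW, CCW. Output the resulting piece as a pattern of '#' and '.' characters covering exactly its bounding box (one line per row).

Answer: #
#
#
#

Derivation:
Start:
####
After rotation 1 (CW):
#
#
#
#
After rotation 2 (CW):
####
After rotation 3 (CCW):
#
#
#
#
After rotation 4 (CCW):
####
After rotation 5 (CCW):
#
#
#
#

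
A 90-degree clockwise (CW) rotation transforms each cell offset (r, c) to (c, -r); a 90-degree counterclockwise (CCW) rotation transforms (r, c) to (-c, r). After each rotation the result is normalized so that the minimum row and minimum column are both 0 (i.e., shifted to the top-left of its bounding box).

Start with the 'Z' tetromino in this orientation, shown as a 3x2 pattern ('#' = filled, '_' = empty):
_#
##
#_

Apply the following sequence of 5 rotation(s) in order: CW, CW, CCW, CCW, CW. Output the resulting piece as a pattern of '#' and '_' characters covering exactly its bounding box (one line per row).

Start:
_#
##
#_
After rotation 1 (CW):
##_
_##
After rotation 2 (CW):
_#
##
#_
After rotation 3 (CCW):
##_
_##
After rotation 4 (CCW):
_#
##
#_
After rotation 5 (CW):
##_
_##

Answer: ##_
_##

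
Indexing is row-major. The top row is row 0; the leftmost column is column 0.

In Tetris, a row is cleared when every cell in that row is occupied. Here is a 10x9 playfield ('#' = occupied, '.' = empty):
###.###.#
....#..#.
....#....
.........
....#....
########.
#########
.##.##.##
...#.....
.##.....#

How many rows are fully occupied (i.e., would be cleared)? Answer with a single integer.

Check each row:
  row 0: 2 empty cells -> not full
  row 1: 7 empty cells -> not full
  row 2: 8 empty cells -> not full
  row 3: 9 empty cells -> not full
  row 4: 8 empty cells -> not full
  row 5: 1 empty cell -> not full
  row 6: 0 empty cells -> FULL (clear)
  row 7: 3 empty cells -> not full
  row 8: 8 empty cells -> not full
  row 9: 6 empty cells -> not full
Total rows cleared: 1

Answer: 1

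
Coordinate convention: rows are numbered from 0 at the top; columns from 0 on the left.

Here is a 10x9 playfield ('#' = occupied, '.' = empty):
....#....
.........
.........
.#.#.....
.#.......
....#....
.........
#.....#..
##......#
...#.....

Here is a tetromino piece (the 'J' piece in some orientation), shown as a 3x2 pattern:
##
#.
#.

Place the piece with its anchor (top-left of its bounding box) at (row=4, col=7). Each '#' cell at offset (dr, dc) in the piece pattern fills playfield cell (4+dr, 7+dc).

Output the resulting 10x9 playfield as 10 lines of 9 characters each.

Answer: ....#....
.........
.........
.#.#.....
.#.....##
....#..#.
.......#.
#.....#..
##......#
...#.....

Derivation:
Fill (4+0,7+0) = (4,7)
Fill (4+0,7+1) = (4,8)
Fill (4+1,7+0) = (5,7)
Fill (4+2,7+0) = (6,7)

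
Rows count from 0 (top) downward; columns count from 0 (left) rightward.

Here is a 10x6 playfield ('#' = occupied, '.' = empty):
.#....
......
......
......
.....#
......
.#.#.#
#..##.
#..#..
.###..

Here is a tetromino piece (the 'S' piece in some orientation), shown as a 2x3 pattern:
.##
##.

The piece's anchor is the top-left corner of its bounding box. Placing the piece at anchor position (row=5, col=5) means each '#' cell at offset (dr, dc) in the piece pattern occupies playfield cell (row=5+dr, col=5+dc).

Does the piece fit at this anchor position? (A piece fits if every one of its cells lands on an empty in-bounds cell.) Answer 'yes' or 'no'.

Check each piece cell at anchor (5, 5):
  offset (0,1) -> (5,6): out of bounds -> FAIL
  offset (0,2) -> (5,7): out of bounds -> FAIL
  offset (1,0) -> (6,5): occupied ('#') -> FAIL
  offset (1,1) -> (6,6): out of bounds -> FAIL
All cells valid: no

Answer: no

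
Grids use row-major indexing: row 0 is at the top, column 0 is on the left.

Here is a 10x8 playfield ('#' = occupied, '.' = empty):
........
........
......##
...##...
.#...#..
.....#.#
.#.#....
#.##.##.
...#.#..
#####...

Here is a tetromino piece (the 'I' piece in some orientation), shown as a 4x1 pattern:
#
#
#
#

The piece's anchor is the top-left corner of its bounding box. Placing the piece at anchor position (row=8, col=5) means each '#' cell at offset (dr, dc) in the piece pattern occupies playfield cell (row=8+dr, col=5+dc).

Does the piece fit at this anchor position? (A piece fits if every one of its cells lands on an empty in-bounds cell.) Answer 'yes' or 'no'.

Answer: no

Derivation:
Check each piece cell at anchor (8, 5):
  offset (0,0) -> (8,5): occupied ('#') -> FAIL
  offset (1,0) -> (9,5): empty -> OK
  offset (2,0) -> (10,5): out of bounds -> FAIL
  offset (3,0) -> (11,5): out of bounds -> FAIL
All cells valid: no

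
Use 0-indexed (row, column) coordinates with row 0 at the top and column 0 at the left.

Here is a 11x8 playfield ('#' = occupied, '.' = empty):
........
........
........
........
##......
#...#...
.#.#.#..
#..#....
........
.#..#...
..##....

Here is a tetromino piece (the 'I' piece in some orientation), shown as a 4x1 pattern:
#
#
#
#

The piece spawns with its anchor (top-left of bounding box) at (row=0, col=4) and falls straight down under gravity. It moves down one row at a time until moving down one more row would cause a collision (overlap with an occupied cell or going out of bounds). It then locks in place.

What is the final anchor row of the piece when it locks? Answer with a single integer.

Spawn at (row=0, col=4). Try each row:
  row 0: fits
  row 1: fits
  row 2: blocked -> lock at row 1

Answer: 1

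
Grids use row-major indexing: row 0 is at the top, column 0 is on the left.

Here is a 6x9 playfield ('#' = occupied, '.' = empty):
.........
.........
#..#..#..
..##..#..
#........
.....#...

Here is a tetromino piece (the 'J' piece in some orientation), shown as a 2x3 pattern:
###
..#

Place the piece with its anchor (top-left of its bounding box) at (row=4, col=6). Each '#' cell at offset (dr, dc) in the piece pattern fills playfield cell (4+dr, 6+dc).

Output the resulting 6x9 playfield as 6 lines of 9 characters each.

Fill (4+0,6+0) = (4,6)
Fill (4+0,6+1) = (4,7)
Fill (4+0,6+2) = (4,8)
Fill (4+1,6+2) = (5,8)

Answer: .........
.........
#..#..#..
..##..#..
#.....###
.....#..#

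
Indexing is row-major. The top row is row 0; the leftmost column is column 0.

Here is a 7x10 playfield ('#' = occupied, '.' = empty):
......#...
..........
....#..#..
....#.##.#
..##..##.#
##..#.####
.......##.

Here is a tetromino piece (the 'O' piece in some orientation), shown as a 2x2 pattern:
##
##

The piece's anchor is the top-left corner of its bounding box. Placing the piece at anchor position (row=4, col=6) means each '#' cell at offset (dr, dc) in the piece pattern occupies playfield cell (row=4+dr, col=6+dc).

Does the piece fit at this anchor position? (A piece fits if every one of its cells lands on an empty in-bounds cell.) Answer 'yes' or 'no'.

Check each piece cell at anchor (4, 6):
  offset (0,0) -> (4,6): occupied ('#') -> FAIL
  offset (0,1) -> (4,7): occupied ('#') -> FAIL
  offset (1,0) -> (5,6): occupied ('#') -> FAIL
  offset (1,1) -> (5,7): occupied ('#') -> FAIL
All cells valid: no

Answer: no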